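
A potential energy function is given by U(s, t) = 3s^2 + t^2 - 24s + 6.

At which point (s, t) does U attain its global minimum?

U(s,t) separates as P(s) + Q(t) + 6, so its minimum is min P + min Q + 6.
P'(s) = 6s - 24 vanishes at s ∈ {4}; Q'(t) = 2t vanishes at t ∈ {0}.
Local minima of P (where P''>0): P(4)=-48. Local minima of Q: Q(0)=0.
So the global minimum of U is P(4) + Q(0) + 6 = -48 + 0 + 6 = -42, attained at (4, 0).

(4, 0)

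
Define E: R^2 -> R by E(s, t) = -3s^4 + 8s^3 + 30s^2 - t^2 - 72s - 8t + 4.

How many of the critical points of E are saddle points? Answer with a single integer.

1

E separates as a function of s plus a function of t, so ∇E=0 decouples.
∂E/∂s = -12(s - 3)(s - 1)(s + 2) = 0 at s ∈ {-2, 1, 3}; ∂E/∂t = -2(t + 4) = 0 at t ∈ {-4}.
The Hessian is diagonal: diag(E_ss, E_tt). Second derivatives: E_ss(-2)=-180, E_ss(1)=72, E_ss(3)=-120; E_tt(-4)=-2.
Saddle points occur where the two diagonal entries have opposite signs: (1, -4). Count: 1.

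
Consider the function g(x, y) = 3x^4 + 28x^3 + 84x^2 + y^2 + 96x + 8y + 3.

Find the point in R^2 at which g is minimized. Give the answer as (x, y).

g(x,y) separates as P(x) + Q(y) + 3, so its minimum is min P + min Q + 3.
P'(x) = 12(x + 1)(x + 2)(x + 4) vanishes at x ∈ {-4, -2, -1}; Q'(y) = 2y + 8 vanishes at y ∈ {-4}.
Local minima of P (where P''>0): P(-4)=-64, P(-1)=-37. Local minima of Q: Q(-4)=-16.
So the global minimum of g is P(-4) + Q(-4) + 3 = -64 − 16 + 3 = -77, attained at (-4, -4).

(-4, -4)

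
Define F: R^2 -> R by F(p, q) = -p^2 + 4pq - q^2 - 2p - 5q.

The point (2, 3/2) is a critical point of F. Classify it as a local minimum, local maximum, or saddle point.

The Hessian of F is constant: H = [[-2, 4], [4, -2]].
det(H) = (-2)·(-2) − 4² = -12.
Since det(H) < 0, H is indefinite and the critical point is a saddle point.

saddle point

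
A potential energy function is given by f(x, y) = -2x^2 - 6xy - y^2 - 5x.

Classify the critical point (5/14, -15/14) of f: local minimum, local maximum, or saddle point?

saddle point

The Hessian of f is constant: H = [[-4, -6], [-6, -2]].
det(H) = (-4)·(-2) − (-6)² = -28.
Since det(H) < 0, H is indefinite and the critical point is a saddle point.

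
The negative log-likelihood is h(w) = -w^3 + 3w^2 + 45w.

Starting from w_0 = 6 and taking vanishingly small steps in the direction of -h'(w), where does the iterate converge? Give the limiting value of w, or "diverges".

h'(w) = -3(w - 5)(w + 3), so h'(6) = -27.
Gradient descent moves in the -h' direction, i.e. w is increasing.
There is no critical point above w=6, and h' keeps the same sign, so the iterate runs off to +∞.

diverges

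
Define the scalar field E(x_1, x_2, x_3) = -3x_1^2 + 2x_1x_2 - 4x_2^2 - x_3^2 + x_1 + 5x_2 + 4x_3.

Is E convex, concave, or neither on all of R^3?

E is quadratic, so its Hessian is the constant matrix H = [[-6, 2, 0], [2, -8, 0], [0, 0, -2]].
Leading principal minors: -6, 44, -88.
Signs alternate −, +, − ⇒ H ≺ 0 ⇒ concave.

concave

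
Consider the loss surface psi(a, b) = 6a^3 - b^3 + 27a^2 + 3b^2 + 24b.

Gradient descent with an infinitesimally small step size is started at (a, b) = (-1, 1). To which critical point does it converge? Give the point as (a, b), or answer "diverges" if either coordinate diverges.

(0, -2)

psi is separable, so gradient descent decouples: a follows -∂psi/∂a, b follows -∂psi/∂b.
∂psi/∂a = 18a(a + 3); at a=-1 this is -36, so a increases.
∂psi/∂b = -3(b - 4)(b + 2); at b=1 this is 27, so b decreases.
a converges to its nearest critical value 0 (a local min of the a-part); b converges to -2. The iterate converges to (0, -2).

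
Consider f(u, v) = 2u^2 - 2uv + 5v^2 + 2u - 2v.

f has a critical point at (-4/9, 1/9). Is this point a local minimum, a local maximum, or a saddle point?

The Hessian of f is constant: H = [[4, -2], [-2, 10]].
det(H) = 4·10 − (-2)² = 36.
det(H) > 0 and tr(H) = 14 > 0, so H is positive definite and the point is a local minimum.

local minimum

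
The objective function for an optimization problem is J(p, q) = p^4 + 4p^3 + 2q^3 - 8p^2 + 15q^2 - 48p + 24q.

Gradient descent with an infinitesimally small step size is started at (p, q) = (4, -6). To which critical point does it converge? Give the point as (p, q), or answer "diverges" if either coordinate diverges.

diverges

J is separable, so gradient descent decouples: p follows -∂J/∂p, q follows -∂J/∂q.
∂J/∂p = 4(p - 2)(p + 2)(p + 3); at p=4 this is 336, so p decreases.
∂J/∂q = 6(q + 1)(q + 4); at q=-6 this is 60, so q decreases.
The q-coordinate has no critical point in that direction and runs off to infinity.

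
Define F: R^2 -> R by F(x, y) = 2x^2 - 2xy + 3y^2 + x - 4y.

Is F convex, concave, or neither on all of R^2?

F is quadratic, so its Hessian is the constant matrix H = [[4, -2], [-2, 6]].
det(H) = 20, tr(H) = 10.
det(H) > 0 and tr(H) > 0, so H is positive definite everywhere: convex.

convex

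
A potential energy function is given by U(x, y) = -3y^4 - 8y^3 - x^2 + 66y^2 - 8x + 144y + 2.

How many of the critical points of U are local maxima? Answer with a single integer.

2

U separates as a function of x plus a function of y, so ∇U=0 decouples.
∂U/∂x = -2(x + 4) = 0 at x ∈ {-4}; ∂U/∂y = -12(y - 3)(y + 1)(y + 4) = 0 at y ∈ {-4, -1, 3}.
The Hessian is diagonal: diag(U_xx, U_yy). Second derivatives: U_xx(-4)=-2; U_yy(-4)=-252, U_yy(-1)=144, U_yy(3)=-336.
Local maxima occur where both diagonal entries negative: (-4, -4), (-4, 3). Count: 2.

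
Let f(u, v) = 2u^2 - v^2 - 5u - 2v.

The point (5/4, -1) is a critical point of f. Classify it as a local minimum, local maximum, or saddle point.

The Hessian of f is constant: H = [[4, 0], [0, -2]].
det(H) = 4·(-2) − 0² = -8.
Since det(H) < 0, H is indefinite and the critical point is a saddle point.

saddle point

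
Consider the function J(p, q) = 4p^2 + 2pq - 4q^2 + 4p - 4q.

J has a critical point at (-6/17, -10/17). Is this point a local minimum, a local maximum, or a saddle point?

The Hessian of J is constant: H = [[8, 2], [2, -8]].
det(H) = 8·(-8) − 2² = -68.
Since det(H) < 0, H is indefinite and the critical point is a saddle point.

saddle point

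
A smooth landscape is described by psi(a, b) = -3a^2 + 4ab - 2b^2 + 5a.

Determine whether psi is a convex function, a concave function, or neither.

psi is quadratic, so its Hessian is the constant matrix H = [[-6, 4], [4, -4]].
det(H) = 8, tr(H) = -10.
det(H) > 0 and tr(H) < 0, so H is negative definite everywhere: concave.

concave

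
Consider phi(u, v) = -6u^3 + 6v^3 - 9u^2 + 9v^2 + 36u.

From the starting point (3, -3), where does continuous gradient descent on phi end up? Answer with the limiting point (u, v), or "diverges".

diverges

phi is separable, so gradient descent decouples: u follows -∂phi/∂u, v follows -∂phi/∂v.
∂phi/∂u = -18(u - 1)(u + 2); at u=3 this is -180, so u increases.
∂phi/∂v = 18v(v + 1); at v=-3 this is 108, so v decreases.
The u-coordinate has no critical point in that direction and runs off to infinity.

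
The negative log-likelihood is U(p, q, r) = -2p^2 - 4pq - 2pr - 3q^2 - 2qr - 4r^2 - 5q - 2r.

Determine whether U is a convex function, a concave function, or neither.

concave

U is quadratic, so its Hessian is the constant matrix H = [[-4, -4, -2], [-4, -6, -2], [-2, -2, -8]].
Leading principal minors: -4, 8, -56.
Signs alternate −, +, − ⇒ H ≺ 0 ⇒ concave.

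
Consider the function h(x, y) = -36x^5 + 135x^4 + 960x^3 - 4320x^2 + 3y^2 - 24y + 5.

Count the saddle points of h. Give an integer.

2

h separates as a function of x plus a function of y, so ∇h=0 decouples.
∂h/∂x = -180x(x - 4)(x - 3)(x + 4) = 0 at x ∈ {-4, 0, 3, 4}; ∂h/∂y = 6(y - 4) = 0 at y ∈ {4}.
The Hessian is diagonal: diag(h_xx, h_yy). Second derivatives: h_xx(-4)=40320, h_xx(0)=-8640, h_xx(3)=3780, h_xx(4)=-5760; h_yy(4)=6.
Saddle points occur where the two diagonal entries have opposite signs: (0, 4), (4, 4). Count: 2.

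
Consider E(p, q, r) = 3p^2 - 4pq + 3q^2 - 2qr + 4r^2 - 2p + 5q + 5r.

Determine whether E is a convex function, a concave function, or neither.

convex

E is quadratic, so its Hessian is the constant matrix H = [[6, -4, 0], [-4, 6, -2], [0, -2, 8]].
Leading principal minors: 6, 20, 136.
All positive ⇒ H ≻ 0 ⇒ convex.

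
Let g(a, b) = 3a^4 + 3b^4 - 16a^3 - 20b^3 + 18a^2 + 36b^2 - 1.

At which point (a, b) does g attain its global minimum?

(3, 0)

g(a,b) separates as P(a) + Q(b) − 1, so its minimum is min P + min Q − 1.
P'(a) = 12a(a - 3)(a - 1) vanishes at a ∈ {0, 1, 3}; Q'(b) = 12b(b - 3)(b - 2) vanishes at b ∈ {0, 2, 3}.
Local minima of P (where P''>0): P(0)=0, P(3)=-27. Local minima of Q: Q(0)=0, Q(3)=27.
So the global minimum of g is P(3) + Q(0) − 1 = -27 + 0 − 1 = -28, attained at (3, 0).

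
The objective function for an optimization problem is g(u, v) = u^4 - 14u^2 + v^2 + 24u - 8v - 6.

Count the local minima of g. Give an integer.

g separates as a function of u plus a function of v, so ∇g=0 decouples.
∂g/∂u = 4(u - 2)(u - 1)(u + 3) = 0 at u ∈ {-3, 1, 2}; ∂g/∂v = 2(v - 4) = 0 at v ∈ {4}.
The Hessian is diagonal: diag(g_uu, g_vv). Second derivatives: g_uu(-3)=80, g_uu(1)=-16, g_uu(2)=20; g_vv(4)=2.
Local minima occur where both diagonal entries positive: (-3, 4), (2, 4). Count: 2.

2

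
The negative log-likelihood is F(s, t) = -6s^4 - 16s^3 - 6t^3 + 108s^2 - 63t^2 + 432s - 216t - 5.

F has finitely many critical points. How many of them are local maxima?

2

F separates as a function of s plus a function of t, so ∇F=0 decouples.
∂F/∂s = -24(s - 3)(s + 2)(s + 3) = 0 at s ∈ {-3, -2, 3}; ∂F/∂t = -18(t + 3)(t + 4) = 0 at t ∈ {-4, -3}.
The Hessian is diagonal: diag(F_ss, F_tt). Second derivatives: F_ss(-3)=-144, F_ss(-2)=120, F_ss(3)=-720; F_tt(-4)=18, F_tt(-3)=-18.
Local maxima occur where both diagonal entries negative: (-3, -3), (3, -3). Count: 2.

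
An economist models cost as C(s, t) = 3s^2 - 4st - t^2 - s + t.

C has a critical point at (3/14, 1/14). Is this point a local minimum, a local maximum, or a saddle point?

saddle point

The Hessian of C is constant: H = [[6, -4], [-4, -2]].
det(H) = 6·(-2) − (-4)² = -28.
Since det(H) < 0, H is indefinite and the critical point is a saddle point.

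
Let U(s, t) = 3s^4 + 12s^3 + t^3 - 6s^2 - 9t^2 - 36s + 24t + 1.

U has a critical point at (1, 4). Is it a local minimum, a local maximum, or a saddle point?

local minimum

The mixed partial ∂²U/∂s∂t is 0, so the Hessian at any point is diag(U_ss, U_tt) = diag(12(3s^2 + 6s - 1), 6(t - 3)).
At (1, 4): H = diag(96, 6).
Both eigenvalues are positive, so H is positive definite: a local minimum.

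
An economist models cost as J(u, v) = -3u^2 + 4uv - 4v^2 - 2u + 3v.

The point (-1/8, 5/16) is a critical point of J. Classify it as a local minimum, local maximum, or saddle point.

The Hessian of J is constant: H = [[-6, 4], [4, -8]].
det(H) = (-6)·(-8) − 4² = 32.
det(H) > 0 and tr(H) = -14 < 0, so H is negative definite and the point is a local maximum.

local maximum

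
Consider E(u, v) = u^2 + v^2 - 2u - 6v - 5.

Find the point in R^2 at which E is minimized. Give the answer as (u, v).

E(u,v) separates as P(u) + Q(v) − 5, so its minimum is min P + min Q − 5.
P'(u) = 2u - 2 vanishes at u ∈ {1}; Q'(v) = 2v - 6 vanishes at v ∈ {3}.
Local minima of P (where P''>0): P(1)=-1. Local minima of Q: Q(3)=-9.
So the global minimum of E is P(1) + Q(3) − 5 = -1 − 9 − 5 = -15, attained at (1, 3).

(1, 3)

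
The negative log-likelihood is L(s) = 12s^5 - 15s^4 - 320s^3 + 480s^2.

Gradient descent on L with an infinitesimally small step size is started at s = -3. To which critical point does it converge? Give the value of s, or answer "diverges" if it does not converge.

0

L'(s) = 60s(s - 4)(s - 1)(s + 4), so L'(-3) = -5040.
Gradient descent moves in the -L' direction, i.e. s is increasing.
The nearest critical point in that direction is s = 0, where L'' = 960 > 0 (a local minimum). The iterate converges there.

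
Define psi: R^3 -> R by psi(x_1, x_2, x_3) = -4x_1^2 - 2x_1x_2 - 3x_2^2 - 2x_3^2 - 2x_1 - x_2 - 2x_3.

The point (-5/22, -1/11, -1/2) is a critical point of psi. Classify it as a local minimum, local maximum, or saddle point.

The Hessian is constant: H = [[-8, -2, 0], [-2, -6, 0], [0, 0, -4]].
Leading principal minors: Δ₁ = -8, Δ₂ = 44, Δ₃ = -176.
The minors alternate sign starting negative (−, +, −), so H is negative definite: a local maximum.

local maximum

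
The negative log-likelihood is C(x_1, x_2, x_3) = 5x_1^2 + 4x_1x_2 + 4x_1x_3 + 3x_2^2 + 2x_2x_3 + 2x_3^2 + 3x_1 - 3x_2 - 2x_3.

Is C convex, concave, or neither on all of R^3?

convex

C is quadratic, so its Hessian is the constant matrix H = [[10, 4, 4], [4, 6, 2], [4, 2, 4]].
Leading principal minors: 10, 44, 104.
All positive ⇒ H ≻ 0 ⇒ convex.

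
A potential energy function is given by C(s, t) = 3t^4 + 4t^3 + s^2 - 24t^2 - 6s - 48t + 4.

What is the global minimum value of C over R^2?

C(s,t) separates as P(s) + Q(t) + 4, so its minimum is min P + min Q + 4.
P'(s) = 2s - 6 vanishes at s ∈ {3}; Q'(t) = 12(t - 2)(t + 1)(t + 2) vanishes at t ∈ {-2, -1, 2}.
Local minima of P (where P''>0): P(3)=-9. Local minima of Q: Q(-2)=16, Q(2)=-112.
So the global minimum of C is P(3) + Q(2) + 4 = -9 − 112 + 4 = -117, attained at (3, 2).

-117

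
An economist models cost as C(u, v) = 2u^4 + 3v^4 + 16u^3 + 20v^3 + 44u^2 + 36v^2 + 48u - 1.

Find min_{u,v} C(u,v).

-19

C(u,v) separates as P(u) + Q(v) − 1, so its minimum is min P + min Q − 1.
P'(u) = 8(u + 1)(u + 2)(u + 3) vanishes at u ∈ {-3, -2, -1}; Q'(v) = 12v(v + 2)(v + 3) vanishes at v ∈ {-3, -2, 0}.
Local minima of P (where P''>0): P(-3)=-18, P(-1)=-18. Local minima of Q: Q(-3)=27, Q(0)=0.
So the global minimum of C is P(-3) + Q(0) − 1 = -18 + 0 − 1 = -19, attained at (-3, 0).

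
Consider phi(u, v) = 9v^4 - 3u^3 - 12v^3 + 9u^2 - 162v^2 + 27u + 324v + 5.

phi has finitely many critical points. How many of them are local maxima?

1

phi separates as a function of u plus a function of v, so ∇phi=0 decouples.
∂phi/∂u = -9(u - 3)(u + 1) = 0 at u ∈ {-1, 3}; ∂phi/∂v = 36(v - 3)(v - 1)(v + 3) = 0 at v ∈ {-3, 1, 3}.
The Hessian is diagonal: diag(phi_uu, phi_vv). Second derivatives: phi_uu(-1)=36, phi_uu(3)=-36; phi_vv(-3)=864, phi_vv(1)=-288, phi_vv(3)=432.
Local maxima occur where both diagonal entries negative: (3, 1). Count: 1.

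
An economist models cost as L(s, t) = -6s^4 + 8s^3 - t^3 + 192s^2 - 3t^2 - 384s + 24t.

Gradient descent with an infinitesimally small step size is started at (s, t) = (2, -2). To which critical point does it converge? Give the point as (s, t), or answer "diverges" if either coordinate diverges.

L is separable, so gradient descent decouples: s follows -∂L/∂s, t follows -∂L/∂t.
∂L/∂s = -24(s - 4)(s - 1)(s + 4); at s=2 this is 288, so s decreases.
∂L/∂t = -3(t - 2)(t + 4); at t=-2 this is 24, so t decreases.
s converges to its nearest critical value 1 (a local min of the s-part); t converges to -4. The iterate converges to (1, -4).

(1, -4)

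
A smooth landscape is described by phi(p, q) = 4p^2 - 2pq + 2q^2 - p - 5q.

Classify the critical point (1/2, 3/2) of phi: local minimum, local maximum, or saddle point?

The Hessian of phi is constant: H = [[8, -2], [-2, 4]].
det(H) = 8·4 − (-2)² = 28.
det(H) > 0 and tr(H) = 12 > 0, so H is positive definite and the point is a local minimum.

local minimum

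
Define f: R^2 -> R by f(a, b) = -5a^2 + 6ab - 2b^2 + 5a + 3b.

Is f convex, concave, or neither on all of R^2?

concave

f is quadratic, so its Hessian is the constant matrix H = [[-10, 6], [6, -4]].
det(H) = 4, tr(H) = -14.
det(H) > 0 and tr(H) < 0, so H is negative definite everywhere: concave.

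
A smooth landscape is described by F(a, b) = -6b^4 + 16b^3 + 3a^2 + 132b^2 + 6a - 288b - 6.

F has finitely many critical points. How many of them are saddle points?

2

F separates as a function of a plus a function of b, so ∇F=0 decouples.
∂F/∂a = 6(a + 1) = 0 at a ∈ {-1}; ∂F/∂b = -24(b - 4)(b - 1)(b + 3) = 0 at b ∈ {-3, 1, 4}.
The Hessian is diagonal: diag(F_aa, F_bb). Second derivatives: F_aa(-1)=6; F_bb(-3)=-672, F_bb(1)=288, F_bb(4)=-504.
Saddle points occur where the two diagonal entries have opposite signs: (-1, -3), (-1, 4). Count: 2.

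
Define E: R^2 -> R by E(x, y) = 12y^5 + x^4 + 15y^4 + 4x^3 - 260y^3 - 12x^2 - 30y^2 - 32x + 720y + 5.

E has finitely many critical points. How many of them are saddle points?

6

E separates as a function of x plus a function of y, so ∇E=0 decouples.
∂E/∂x = 4(x - 2)(x + 1)(x + 4) = 0 at x ∈ {-4, -1, 2}; ∂E/∂y = 60(y - 3)(y - 1)(y + 1)(y + 4) = 0 at y ∈ {-4, -1, 1, 3}.
The Hessian is diagonal: diag(E_xx, E_yy). Second derivatives: E_xx(-4)=72, E_xx(-1)=-36, E_xx(2)=72; E_yy(-4)=-6300, E_yy(-1)=1440, E_yy(1)=-1200, E_yy(3)=3360.
Saddle points occur where the two diagonal entries have opposite signs: (-4, -4), (-4, 1), (-1, -1), (-1, 3), (2, -4), (2, 1). Count: 6.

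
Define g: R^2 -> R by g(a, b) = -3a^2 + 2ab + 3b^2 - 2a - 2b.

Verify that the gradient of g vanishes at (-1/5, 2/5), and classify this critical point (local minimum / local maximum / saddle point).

∇g = (-6a + 2b - 2, 2a + 6b - 2); substituting (-1/5, 2/5) gives ∇g = (0, 0), so (-1/5, 2/5) is indeed a critical point.
The Hessian of g is constant: H = [[-6, 2], [2, 6]].
det(H) = (-6)·6 − 2² = -40.
Since det(H) < 0, H is indefinite and the critical point is a saddle point.

saddle point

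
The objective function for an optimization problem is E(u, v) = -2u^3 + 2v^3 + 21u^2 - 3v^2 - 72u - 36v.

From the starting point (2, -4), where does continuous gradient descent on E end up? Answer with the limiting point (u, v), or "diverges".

E is separable, so gradient descent decouples: u follows -∂E/∂u, v follows -∂E/∂v.
∂E/∂u = -6(u - 4)(u - 3); at u=2 this is -12, so u increases.
∂E/∂v = 6(v - 3)(v + 2); at v=-4 this is 84, so v decreases.
The v-coordinate has no critical point in that direction and runs off to infinity.

diverges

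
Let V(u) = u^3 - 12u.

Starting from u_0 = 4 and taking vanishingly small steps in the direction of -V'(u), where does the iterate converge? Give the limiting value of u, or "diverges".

V'(u) = 3(u - 2)(u + 2), so V'(4) = 36.
Gradient descent moves in the -V' direction, i.e. u is decreasing.
The nearest critical point in that direction is u = 2, where V'' = 12 > 0 (a local minimum). The iterate converges there.

2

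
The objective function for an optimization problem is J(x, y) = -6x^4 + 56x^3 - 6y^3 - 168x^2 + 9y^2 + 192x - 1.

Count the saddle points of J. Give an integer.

3

J separates as a function of x plus a function of y, so ∇J=0 decouples.
∂J/∂x = -24(x - 4)(x - 2)(x - 1) = 0 at x ∈ {1, 2, 4}; ∂J/∂y = -18y(y - 1) = 0 at y ∈ {0, 1}.
The Hessian is diagonal: diag(J_xx, J_yy). Second derivatives: J_xx(1)=-72, J_xx(2)=48, J_xx(4)=-144; J_yy(0)=18, J_yy(1)=-18.
Saddle points occur where the two diagonal entries have opposite signs: (1, 0), (2, 1), (4, 0). Count: 3.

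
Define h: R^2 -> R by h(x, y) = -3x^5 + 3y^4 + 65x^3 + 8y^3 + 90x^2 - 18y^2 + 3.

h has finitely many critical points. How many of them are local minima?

4

h separates as a function of x plus a function of y, so ∇h=0 decouples.
∂h/∂x = -15x(x - 4)(x + 1)(x + 3) = 0 at x ∈ {-3, -1, 0, 4}; ∂h/∂y = 12y(y - 1)(y + 3) = 0 at y ∈ {-3, 0, 1}.
The Hessian is diagonal: diag(h_xx, h_yy). Second derivatives: h_xx(-3)=630, h_xx(-1)=-150, h_xx(0)=180, h_xx(4)=-2100; h_yy(-3)=144, h_yy(0)=-36, h_yy(1)=48.
Local minima occur where both diagonal entries positive: (-3, -3), (-3, 1), (0, -3), (0, 1). Count: 4.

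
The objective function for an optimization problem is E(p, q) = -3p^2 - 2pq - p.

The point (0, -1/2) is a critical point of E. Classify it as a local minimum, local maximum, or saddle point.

The Hessian of E is constant: H = [[-6, -2], [-2, 0]].
det(H) = (-6)·0 − (-2)² = -4.
Since det(H) < 0, H is indefinite and the critical point is a saddle point.

saddle point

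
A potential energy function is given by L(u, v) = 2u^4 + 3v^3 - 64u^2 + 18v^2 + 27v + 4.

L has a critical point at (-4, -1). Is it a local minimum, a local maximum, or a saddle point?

local minimum

The mixed partial ∂²L/∂u∂v is 0, so the Hessian at any point is diag(L_uu, L_vv) = diag(8(3u^2 - 16), 18(v + 2)).
At (-4, -1): H = diag(256, 18).
Both eigenvalues are positive, so H is positive definite: a local minimum.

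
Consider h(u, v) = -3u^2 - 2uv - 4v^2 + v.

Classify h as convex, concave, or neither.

h is quadratic, so its Hessian is the constant matrix H = [[-6, -2], [-2, -8]].
det(H) = 44, tr(H) = -14.
det(H) > 0 and tr(H) < 0, so H is negative definite everywhere: concave.

concave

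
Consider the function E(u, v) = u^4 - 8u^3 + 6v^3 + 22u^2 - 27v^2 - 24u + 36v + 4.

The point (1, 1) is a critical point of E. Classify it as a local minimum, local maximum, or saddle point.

The mixed partial ∂²E/∂u∂v is 0, so the Hessian at any point is diag(E_uu, E_vv) = diag(4(3u^2 - 12u + 11), 18(2v - 3)).
At (1, 1): H = diag(8, -18).
The eigenvalues have opposite signs, so H is indefinite: a saddle point.

saddle point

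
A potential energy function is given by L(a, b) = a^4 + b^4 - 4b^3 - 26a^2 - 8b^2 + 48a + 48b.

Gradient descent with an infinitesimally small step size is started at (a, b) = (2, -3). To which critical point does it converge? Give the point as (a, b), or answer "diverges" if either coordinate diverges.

L is separable, so gradient descent decouples: a follows -∂L/∂a, b follows -∂L/∂b.
∂L/∂a = 4(a - 3)(a - 1)(a + 4); at a=2 this is -24, so a increases.
∂L/∂b = 4(b - 3)(b - 2)(b + 2); at b=-3 this is -120, so b increases.
a converges to its nearest critical value 3 (a local min of the a-part); b converges to -2. The iterate converges to (3, -2).

(3, -2)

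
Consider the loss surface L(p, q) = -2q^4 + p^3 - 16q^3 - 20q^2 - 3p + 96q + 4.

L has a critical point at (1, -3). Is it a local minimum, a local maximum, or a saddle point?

The mixed partial ∂²L/∂p∂q is 0, so the Hessian at any point is diag(L_pp, L_qq) = diag(6p, -8(3q^2 + 12q + 5)).
At (1, -3): H = diag(6, 32).
Both eigenvalues are positive, so H is positive definite: a local minimum.

local minimum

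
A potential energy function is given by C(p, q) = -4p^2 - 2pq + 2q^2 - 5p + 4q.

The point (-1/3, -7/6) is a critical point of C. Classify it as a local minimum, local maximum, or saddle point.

The Hessian of C is constant: H = [[-8, -2], [-2, 4]].
det(H) = (-8)·4 − (-2)² = -36.
Since det(H) < 0, H is indefinite and the critical point is a saddle point.

saddle point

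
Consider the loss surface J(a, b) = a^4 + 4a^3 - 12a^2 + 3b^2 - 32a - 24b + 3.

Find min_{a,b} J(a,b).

J(a,b) separates as P(a) + Q(b) + 3, so its minimum is min P + min Q + 3.
P'(a) = 4(a - 2)(a + 1)(a + 4) vanishes at a ∈ {-4, -1, 2}; Q'(b) = 6b - 24 vanishes at b ∈ {4}.
Local minima of P (where P''>0): P(-4)=-64, P(2)=-64. Local minima of Q: Q(4)=-48.
So the global minimum of J is P(-4) + Q(4) + 3 = -64 − 48 + 3 = -109, attained at (-4, 4).

-109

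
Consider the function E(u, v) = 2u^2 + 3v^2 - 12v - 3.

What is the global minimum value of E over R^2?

E(u,v) separates as P(u) + Q(v) − 3, so its minimum is min P + min Q − 3.
P'(u) = 4u vanishes at u ∈ {0}; Q'(v) = 6v - 12 vanishes at v ∈ {2}.
Local minima of P (where P''>0): P(0)=0. Local minima of Q: Q(2)=-12.
So the global minimum of E is P(0) + Q(2) − 3 = 0 − 12 − 3 = -15, attained at (0, 2).

-15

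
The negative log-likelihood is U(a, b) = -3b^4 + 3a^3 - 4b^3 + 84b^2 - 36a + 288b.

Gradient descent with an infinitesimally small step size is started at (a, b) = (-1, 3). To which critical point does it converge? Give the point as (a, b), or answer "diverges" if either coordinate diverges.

(2, -2)

U is separable, so gradient descent decouples: a follows -∂U/∂a, b follows -∂U/∂b.
∂U/∂a = 9(a - 2)(a + 2); at a=-1 this is -27, so a increases.
∂U/∂b = -12(b - 4)(b + 2)(b + 3); at b=3 this is 360, so b decreases.
a converges to its nearest critical value 2 (a local min of the a-part); b converges to -2. The iterate converges to (2, -2).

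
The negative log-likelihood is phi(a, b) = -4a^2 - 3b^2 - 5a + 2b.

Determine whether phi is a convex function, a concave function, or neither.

concave

phi is quadratic, so its Hessian is the constant matrix H = [[-8, 0], [0, -6]].
det(H) = 48, tr(H) = -14.
det(H) > 0 and tr(H) < 0, so H is negative definite everywhere: concave.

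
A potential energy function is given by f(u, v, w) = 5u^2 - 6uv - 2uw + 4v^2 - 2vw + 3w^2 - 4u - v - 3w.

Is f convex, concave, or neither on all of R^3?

convex

f is quadratic, so its Hessian is the constant matrix H = [[10, -6, -2], [-6, 8, -2], [-2, -2, 6]].
Leading principal minors: 10, 44, 144.
All positive ⇒ H ≻ 0 ⇒ convex.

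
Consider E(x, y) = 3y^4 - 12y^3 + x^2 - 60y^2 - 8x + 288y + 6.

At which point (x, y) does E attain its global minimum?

(4, -3)

E(x,y) separates as P(x) + Q(y) + 6, so its minimum is min P + min Q + 6.
P'(x) = 2x - 8 vanishes at x ∈ {4}; Q'(y) = 12(y - 4)(y - 2)(y + 3) vanishes at y ∈ {-3, 2, 4}.
Local minima of P (where P''>0): P(4)=-16. Local minima of Q: Q(-3)=-837, Q(4)=192.
So the global minimum of E is P(4) + Q(-3) + 6 = -16 − 837 + 6 = -847, attained at (4, -3).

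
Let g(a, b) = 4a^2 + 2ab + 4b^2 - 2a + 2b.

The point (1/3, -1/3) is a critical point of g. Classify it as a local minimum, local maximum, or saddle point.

The Hessian of g is constant: H = [[8, 2], [2, 8]].
det(H) = 8·8 − 2² = 60.
det(H) > 0 and tr(H) = 16 > 0, so H is positive definite and the point is a local minimum.

local minimum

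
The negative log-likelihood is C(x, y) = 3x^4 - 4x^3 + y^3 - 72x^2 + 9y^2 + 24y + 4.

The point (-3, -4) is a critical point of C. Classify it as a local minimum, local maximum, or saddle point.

The mixed partial ∂²C/∂x∂y is 0, so the Hessian at any point is diag(C_xx, C_yy) = diag(12(3x^2 - 2x - 12), 6(y + 3)).
At (-3, -4): H = diag(252, -6).
The eigenvalues have opposite signs, so H is indefinite: a saddle point.

saddle point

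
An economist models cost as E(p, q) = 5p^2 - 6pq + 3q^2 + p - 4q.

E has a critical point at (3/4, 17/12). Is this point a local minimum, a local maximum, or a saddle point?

local minimum

The Hessian of E is constant: H = [[10, -6], [-6, 6]].
det(H) = 10·6 − (-6)² = 24.
det(H) > 0 and tr(H) = 16 > 0, so H is positive definite and the point is a local minimum.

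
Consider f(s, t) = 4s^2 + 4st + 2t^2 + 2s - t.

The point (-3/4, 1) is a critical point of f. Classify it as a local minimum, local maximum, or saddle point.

local minimum

The Hessian of f is constant: H = [[8, 4], [4, 4]].
det(H) = 8·4 − 4² = 16.
det(H) > 0 and tr(H) = 12 > 0, so H is positive definite and the point is a local minimum.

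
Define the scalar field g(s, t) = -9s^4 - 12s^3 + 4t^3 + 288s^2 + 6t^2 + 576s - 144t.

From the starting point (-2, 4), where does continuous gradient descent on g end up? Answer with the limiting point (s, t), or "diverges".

(-1, 3)

g is separable, so gradient descent decouples: s follows -∂g/∂s, t follows -∂g/∂t.
∂g/∂s = -36(s - 4)(s + 1)(s + 4); at s=-2 this is -432, so s increases.
∂g/∂t = 12(t - 3)(t + 4); at t=4 this is 96, so t decreases.
s converges to its nearest critical value -1 (a local min of the s-part); t converges to 3. The iterate converges to (-1, 3).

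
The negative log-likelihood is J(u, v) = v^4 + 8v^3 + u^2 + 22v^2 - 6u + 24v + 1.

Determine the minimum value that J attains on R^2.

-17

J(u,v) separates as P(u) + Q(v) + 1, so its minimum is min P + min Q + 1.
P'(u) = 2u - 6 vanishes at u ∈ {3}; Q'(v) = 4(v + 1)(v + 2)(v + 3) vanishes at v ∈ {-3, -2, -1}.
Local minima of P (where P''>0): P(3)=-9. Local minima of Q: Q(-3)=-9, Q(-1)=-9.
So the global minimum of J is P(3) + Q(-3) + 1 = -9 − 9 + 1 = -17, attained at (3, -3).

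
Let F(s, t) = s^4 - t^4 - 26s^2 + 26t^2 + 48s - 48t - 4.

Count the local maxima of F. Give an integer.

2

F separates as a function of s plus a function of t, so ∇F=0 decouples.
∂F/∂s = 4(s - 3)(s - 1)(s + 4) = 0 at s ∈ {-4, 1, 3}; ∂F/∂t = -4(t - 3)(t - 1)(t + 4) = 0 at t ∈ {-4, 1, 3}.
The Hessian is diagonal: diag(F_ss, F_tt). Second derivatives: F_ss(-4)=140, F_ss(1)=-40, F_ss(3)=56; F_tt(-4)=-140, F_tt(1)=40, F_tt(3)=-56.
Local maxima occur where both diagonal entries negative: (1, -4), (1, 3). Count: 2.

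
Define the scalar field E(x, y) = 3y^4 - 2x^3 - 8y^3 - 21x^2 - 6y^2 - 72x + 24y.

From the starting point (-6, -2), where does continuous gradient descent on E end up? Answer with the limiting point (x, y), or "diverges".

(-4, -1)

E is separable, so gradient descent decouples: x follows -∂E/∂x, y follows -∂E/∂y.
∂E/∂x = -6(x + 3)(x + 4); at x=-6 this is -36, so x increases.
∂E/∂y = 12(y - 2)(y - 1)(y + 1); at y=-2 this is -144, so y increases.
x converges to its nearest critical value -4 (a local min of the x-part); y converges to -1. The iterate converges to (-4, -1).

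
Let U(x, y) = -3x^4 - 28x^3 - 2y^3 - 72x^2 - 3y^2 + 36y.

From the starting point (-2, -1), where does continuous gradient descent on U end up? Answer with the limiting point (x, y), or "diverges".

(-3, -3)

U is separable, so gradient descent decouples: x follows -∂U/∂x, y follows -∂U/∂y.
∂U/∂x = -12x(x + 3)(x + 4); at x=-2 this is 48, so x decreases.
∂U/∂y = -6(y - 2)(y + 3); at y=-1 this is 36, so y decreases.
x converges to its nearest critical value -3 (a local min of the x-part); y converges to -3. The iterate converges to (-3, -3).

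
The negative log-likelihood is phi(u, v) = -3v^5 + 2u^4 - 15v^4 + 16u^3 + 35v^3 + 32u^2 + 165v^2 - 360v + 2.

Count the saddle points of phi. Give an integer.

phi separates as a function of u plus a function of v, so ∇phi=0 decouples.
∂phi/∂u = 8u(u + 2)(u + 4) = 0 at u ∈ {-4, -2, 0}; ∂phi/∂v = -15(v - 2)(v - 1)(v + 3)(v + 4) = 0 at v ∈ {-4, -3, 1, 2}.
The Hessian is diagonal: diag(phi_uu, phi_vv). Second derivatives: phi_uu(-4)=64, phi_uu(-2)=-32, phi_uu(0)=64; phi_vv(-4)=450, phi_vv(-3)=-300, phi_vv(1)=300, phi_vv(2)=-450.
Saddle points occur where the two diagonal entries have opposite signs: (-4, -3), (-4, 2), (-2, -4), (-2, 1), (0, -3), (0, 2). Count: 6.

6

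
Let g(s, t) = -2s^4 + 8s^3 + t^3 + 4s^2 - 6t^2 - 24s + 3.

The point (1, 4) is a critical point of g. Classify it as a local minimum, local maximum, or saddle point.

The mixed partial ∂²g/∂s∂t is 0, so the Hessian at any point is diag(g_ss, g_tt) = diag(8(-3s^2 + 6s + 1), 6(t - 2)).
At (1, 4): H = diag(32, 12).
Both eigenvalues are positive, so H is positive definite: a local minimum.

local minimum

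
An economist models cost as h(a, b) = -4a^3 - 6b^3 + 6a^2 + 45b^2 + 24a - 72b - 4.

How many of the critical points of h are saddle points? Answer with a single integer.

2

h separates as a function of a plus a function of b, so ∇h=0 decouples.
∂h/∂a = -12(a - 2)(a + 1) = 0 at a ∈ {-1, 2}; ∂h/∂b = -18(b - 4)(b - 1) = 0 at b ∈ {1, 4}.
The Hessian is diagonal: diag(h_aa, h_bb). Second derivatives: h_aa(-1)=36, h_aa(2)=-36; h_bb(1)=54, h_bb(4)=-54.
Saddle points occur where the two diagonal entries have opposite signs: (-1, 4), (2, 1). Count: 2.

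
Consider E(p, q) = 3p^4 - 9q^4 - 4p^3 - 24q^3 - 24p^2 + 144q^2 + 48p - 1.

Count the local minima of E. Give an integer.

2

E separates as a function of p plus a function of q, so ∇E=0 decouples.
∂E/∂p = 12(p - 2)(p - 1)(p + 2) = 0 at p ∈ {-2, 1, 2}; ∂E/∂q = -36q(q - 2)(q + 4) = 0 at q ∈ {-4, 0, 2}.
The Hessian is diagonal: diag(E_pp, E_qq). Second derivatives: E_pp(-2)=144, E_pp(1)=-36, E_pp(2)=48; E_qq(-4)=-864, E_qq(0)=288, E_qq(2)=-432.
Local minima occur where both diagonal entries positive: (-2, 0), (2, 0). Count: 2.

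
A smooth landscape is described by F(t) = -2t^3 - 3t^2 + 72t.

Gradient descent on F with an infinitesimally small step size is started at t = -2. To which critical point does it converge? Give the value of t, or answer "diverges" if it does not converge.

F'(t) = -6(t - 3)(t + 4), so F'(-2) = 60.
Gradient descent moves in the -F' direction, i.e. t is decreasing.
The nearest critical point in that direction is t = -4, where F'' = 42 > 0 (a local minimum). The iterate converges there.

-4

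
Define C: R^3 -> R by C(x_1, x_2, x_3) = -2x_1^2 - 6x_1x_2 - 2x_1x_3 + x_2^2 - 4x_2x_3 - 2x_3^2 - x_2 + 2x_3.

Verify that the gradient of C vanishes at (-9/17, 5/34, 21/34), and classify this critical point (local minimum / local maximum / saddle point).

∇C = (-4x_1 - 6x_2 - 2x_3, -6x_1 + 2x_2 - 4x_3 - 1, -2x_1 - 4x_2 - 4x_3 + 2); substituting (-9/17, 5/34, 21/34) gives ∇C = (0, 0, 0), so (-9/17, 5/34, 21/34) is indeed a critical point.
The Hessian is constant: H = [[-4, -6, -2], [-6, 2, -4], [-2, -4, -4]].
Leading principal minors: Δ₁ = -4, Δ₂ = -44, Δ₃ = 136.
The minors fit neither the all-positive nor the alternating-sign pattern, so H is indefinite: a saddle point.

saddle point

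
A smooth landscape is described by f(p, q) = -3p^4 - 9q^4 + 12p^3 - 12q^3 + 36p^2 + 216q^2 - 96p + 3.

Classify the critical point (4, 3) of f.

local maximum

The mixed partial ∂²f/∂p∂q is 0, so the Hessian at any point is diag(f_pp, f_qq) = diag(36(-p^2 + 2p + 2), 36(-3q^2 - 2q + 12)).
At (4, 3): H = diag(-216, -756).
Both eigenvalues are negative, so H is negative definite: a local maximum.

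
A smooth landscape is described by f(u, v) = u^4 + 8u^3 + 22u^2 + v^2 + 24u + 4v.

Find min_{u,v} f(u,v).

f(u,v) separates as P(u) + Q(v), so its minimum is min P + min Q.
P'(u) = 4(u + 1)(u + 2)(u + 3) vanishes at u ∈ {-3, -2, -1}; Q'(v) = 2v + 4 vanishes at v ∈ {-2}.
Local minima of P (where P''>0): P(-3)=-9, P(-1)=-9. Local minima of Q: Q(-2)=-4.
So the global minimum of f is P(-3) + Q(-2) = -9 − 4 = -13, attained at (-3, -2).

-13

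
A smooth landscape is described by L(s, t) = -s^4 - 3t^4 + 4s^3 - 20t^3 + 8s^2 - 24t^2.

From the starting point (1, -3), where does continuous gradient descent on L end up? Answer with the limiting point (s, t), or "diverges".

L is separable, so gradient descent decouples: s follows -∂L/∂s, t follows -∂L/∂t.
∂L/∂s = -4s(s - 4)(s + 1); at s=1 this is 24, so s decreases.
∂L/∂t = -12t(t + 1)(t + 4); at t=-3 this is -72, so t increases.
s converges to its nearest critical value 0 (a local min of the s-part); t converges to -1. The iterate converges to (0, -1).

(0, -1)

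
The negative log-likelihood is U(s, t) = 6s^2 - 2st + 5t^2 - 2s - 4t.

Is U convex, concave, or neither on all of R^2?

convex

U is quadratic, so its Hessian is the constant matrix H = [[12, -2], [-2, 10]].
det(H) = 116, tr(H) = 22.
det(H) > 0 and tr(H) > 0, so H is positive definite everywhere: convex.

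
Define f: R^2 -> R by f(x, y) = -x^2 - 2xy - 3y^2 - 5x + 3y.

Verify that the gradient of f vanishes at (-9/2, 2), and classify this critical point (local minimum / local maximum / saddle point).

local maximum

∇f = (-2x - 2y - 5, -2x - 6y + 3); substituting (-9/2, 2) gives ∇f = (0, 0), so (-9/2, 2) is indeed a critical point.
The Hessian of f is constant: H = [[-2, -2], [-2, -6]].
det(H) = (-2)·(-6) − (-2)² = 8.
det(H) > 0 and tr(H) = -8 < 0, so H is negative definite and the point is a local maximum.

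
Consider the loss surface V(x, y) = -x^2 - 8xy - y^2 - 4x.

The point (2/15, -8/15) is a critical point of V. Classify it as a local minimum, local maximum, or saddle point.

saddle point

The Hessian of V is constant: H = [[-2, -8], [-8, -2]].
det(H) = (-2)·(-2) − (-8)² = -60.
Since det(H) < 0, H is indefinite and the critical point is a saddle point.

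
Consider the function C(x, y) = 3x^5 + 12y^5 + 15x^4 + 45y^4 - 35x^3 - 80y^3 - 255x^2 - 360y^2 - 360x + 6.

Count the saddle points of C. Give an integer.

C separates as a function of x plus a function of y, so ∇C=0 decouples.
∂C/∂x = 15(x - 3)(x + 1)(x + 2)(x + 4) = 0 at x ∈ {-4, -2, -1, 3}; ∂C/∂y = 60y(y - 2)(y + 2)(y + 3) = 0 at y ∈ {-3, -2, 0, 2}.
The Hessian is diagonal: diag(C_xx, C_yy). Second derivatives: C_xx(-4)=-630, C_xx(-2)=150, C_xx(-1)=-180, C_xx(3)=2100; C_yy(-3)=-900, C_yy(-2)=480, C_yy(0)=-720, C_yy(2)=2400.
Saddle points occur where the two diagonal entries have opposite signs: (-4, -2), (-4, 2), (-2, -3), (-2, 0), (-1, -2), (-1, 2), (3, -3), (3, 0). Count: 8.

8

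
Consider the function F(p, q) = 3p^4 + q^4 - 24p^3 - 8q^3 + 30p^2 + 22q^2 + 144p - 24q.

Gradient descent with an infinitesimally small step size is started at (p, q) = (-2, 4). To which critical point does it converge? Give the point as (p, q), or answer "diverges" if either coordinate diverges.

(-1, 3)

F is separable, so gradient descent decouples: p follows -∂F/∂p, q follows -∂F/∂q.
∂F/∂p = 12(p - 4)(p - 3)(p + 1); at p=-2 this is -360, so p increases.
∂F/∂q = 4(q - 3)(q - 2)(q - 1); at q=4 this is 24, so q decreases.
p converges to its nearest critical value -1 (a local min of the p-part); q converges to 3. The iterate converges to (-1, 3).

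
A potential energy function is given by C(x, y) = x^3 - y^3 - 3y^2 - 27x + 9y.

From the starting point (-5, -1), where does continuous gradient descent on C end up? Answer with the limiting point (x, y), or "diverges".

diverges

C is separable, so gradient descent decouples: x follows -∂C/∂x, y follows -∂C/∂y.
∂C/∂x = 3(x - 3)(x + 3); at x=-5 this is 48, so x decreases.
∂C/∂y = -3(y - 1)(y + 3); at y=-1 this is 12, so y decreases.
The x-coordinate has no critical point in that direction and runs off to infinity.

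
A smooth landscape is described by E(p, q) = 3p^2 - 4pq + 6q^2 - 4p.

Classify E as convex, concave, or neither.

E is quadratic, so its Hessian is the constant matrix H = [[6, -4], [-4, 12]].
det(H) = 56, tr(H) = 18.
det(H) > 0 and tr(H) > 0, so H is positive definite everywhere: convex.

convex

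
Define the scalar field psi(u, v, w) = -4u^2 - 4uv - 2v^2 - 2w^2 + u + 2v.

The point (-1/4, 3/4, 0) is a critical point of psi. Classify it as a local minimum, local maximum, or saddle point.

The Hessian is constant: H = [[-8, -4, 0], [-4, -4, 0], [0, 0, -4]].
Leading principal minors: Δ₁ = -8, Δ₂ = 16, Δ₃ = -64.
The minors alternate sign starting negative (−, +, −), so H is negative definite: a local maximum.

local maximum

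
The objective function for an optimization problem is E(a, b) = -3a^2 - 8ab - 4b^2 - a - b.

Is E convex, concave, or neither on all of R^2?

neither

E is quadratic, so its Hessian is the constant matrix H = [[-6, -8], [-8, -8]].
det(H) = -16, tr(H) = -14.
det(H) < 0, so H is indefinite: neither convex nor concave.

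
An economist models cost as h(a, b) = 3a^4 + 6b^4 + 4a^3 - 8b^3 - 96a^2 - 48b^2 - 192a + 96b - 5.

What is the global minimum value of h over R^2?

h(a,b) separates as P(a) + Q(b) − 5, so its minimum is min P + min Q − 5.
P'(a) = 12(a - 4)(a + 1)(a + 4) vanishes at a ∈ {-4, -1, 4}; Q'(b) = 24(b - 2)(b - 1)(b + 2) vanishes at b ∈ {-2, 1, 2}.
Local minima of P (where P''>0): P(-4)=-256, P(4)=-1280. Local minima of Q: Q(-2)=-224, Q(2)=32.
So the global minimum of h is P(4) + Q(-2) − 5 = -1280 − 224 − 5 = -1509, attained at (4, -2).

-1509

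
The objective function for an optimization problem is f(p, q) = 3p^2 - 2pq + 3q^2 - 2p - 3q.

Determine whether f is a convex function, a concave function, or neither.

f is quadratic, so its Hessian is the constant matrix H = [[6, -2], [-2, 6]].
det(H) = 32, tr(H) = 12.
det(H) > 0 and tr(H) > 0, so H is positive definite everywhere: convex.

convex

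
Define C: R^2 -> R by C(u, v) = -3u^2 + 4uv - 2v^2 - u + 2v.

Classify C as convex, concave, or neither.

C is quadratic, so its Hessian is the constant matrix H = [[-6, 4], [4, -4]].
det(H) = 8, tr(H) = -10.
det(H) > 0 and tr(H) < 0, so H is negative definite everywhere: concave.

concave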